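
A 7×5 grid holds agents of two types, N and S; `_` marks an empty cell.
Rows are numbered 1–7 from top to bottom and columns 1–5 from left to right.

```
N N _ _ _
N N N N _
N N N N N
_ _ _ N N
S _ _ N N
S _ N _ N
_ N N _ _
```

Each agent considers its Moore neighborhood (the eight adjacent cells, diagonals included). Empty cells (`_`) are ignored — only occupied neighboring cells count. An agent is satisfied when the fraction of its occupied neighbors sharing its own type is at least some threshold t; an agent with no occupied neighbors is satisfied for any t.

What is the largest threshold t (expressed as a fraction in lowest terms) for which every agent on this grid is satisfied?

(1,1)N 3/3
(1,2)N 4/4
(2,1)N 5/5
(2,2)N 7/7
(2,3)N 6/6
(2,4)N 4/4
(3,1)N 3/3
(3,2)N 5/5
(3,3)N 6/6
(3,4)N 6/6
(3,5)N 4/4
(4,4)N 6/6
(4,5)N 5/5
(5,1)S 1/1
(5,4)N 5/5
(5,5)N 4/4
(6,1)S 1/2
(6,3)N 3/3
(6,5)N 2/2
(7,2)N 2/3
(7,3)N 2/2
The smallest same-type fraction is 1/2 at (6,1), which reduces to 1/2. Any threshold above that leaves this agent unsatisfied.

1/2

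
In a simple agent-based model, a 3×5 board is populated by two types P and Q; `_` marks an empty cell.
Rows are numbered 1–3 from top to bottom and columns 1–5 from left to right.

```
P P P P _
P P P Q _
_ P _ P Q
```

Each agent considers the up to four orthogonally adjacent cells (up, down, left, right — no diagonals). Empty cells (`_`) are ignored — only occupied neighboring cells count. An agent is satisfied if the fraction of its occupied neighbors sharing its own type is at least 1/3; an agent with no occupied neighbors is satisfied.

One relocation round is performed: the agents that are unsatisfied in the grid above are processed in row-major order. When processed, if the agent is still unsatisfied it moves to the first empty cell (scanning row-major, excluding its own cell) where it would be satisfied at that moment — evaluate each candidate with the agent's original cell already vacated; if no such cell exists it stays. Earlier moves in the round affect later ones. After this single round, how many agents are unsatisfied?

Initially unsatisfied (in order): (2,4), (3,4), (3,5).
  (2,4) → (2,5).
  (3,4) → (1,5).
  (3,5): now satisfied by earlier moves; stays.
Resulting grid:
P P P P P
P P P _ Q
_ P _ _ Q
All satisfied now.

0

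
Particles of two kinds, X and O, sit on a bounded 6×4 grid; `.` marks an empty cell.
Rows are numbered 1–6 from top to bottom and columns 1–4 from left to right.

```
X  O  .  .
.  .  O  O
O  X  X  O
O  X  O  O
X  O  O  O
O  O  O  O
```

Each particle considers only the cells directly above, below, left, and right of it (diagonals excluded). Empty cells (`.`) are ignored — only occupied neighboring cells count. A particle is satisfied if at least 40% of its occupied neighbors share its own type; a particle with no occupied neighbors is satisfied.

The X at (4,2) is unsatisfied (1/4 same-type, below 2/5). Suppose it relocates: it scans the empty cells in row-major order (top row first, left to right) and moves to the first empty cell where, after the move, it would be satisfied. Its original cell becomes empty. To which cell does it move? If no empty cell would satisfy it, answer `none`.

(2,1)

Vacating (4,2). Empty cells in order:
  (1,3): 0/2 same-type → still unsatisfied.
  (1,4): 0/1 same-type → still unsatisfied.
  (2,1): 1/2 same-type → satisfied — stop here.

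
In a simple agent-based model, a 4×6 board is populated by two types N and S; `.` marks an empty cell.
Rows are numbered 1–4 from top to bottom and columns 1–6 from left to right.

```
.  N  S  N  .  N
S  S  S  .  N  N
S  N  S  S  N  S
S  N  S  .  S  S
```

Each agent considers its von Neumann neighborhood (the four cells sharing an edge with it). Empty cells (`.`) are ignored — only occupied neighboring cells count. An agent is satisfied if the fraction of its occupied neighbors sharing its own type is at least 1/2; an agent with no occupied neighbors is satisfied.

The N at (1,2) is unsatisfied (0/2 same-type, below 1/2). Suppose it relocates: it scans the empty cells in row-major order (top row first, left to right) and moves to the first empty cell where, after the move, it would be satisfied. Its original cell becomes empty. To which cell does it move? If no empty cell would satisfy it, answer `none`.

(1,5)

Vacating (1,2). Empty cells in order:
  (1,1): 0/1 same-type → still unsatisfied.
  (1,5): 3/3 same-type → satisfied — stop here.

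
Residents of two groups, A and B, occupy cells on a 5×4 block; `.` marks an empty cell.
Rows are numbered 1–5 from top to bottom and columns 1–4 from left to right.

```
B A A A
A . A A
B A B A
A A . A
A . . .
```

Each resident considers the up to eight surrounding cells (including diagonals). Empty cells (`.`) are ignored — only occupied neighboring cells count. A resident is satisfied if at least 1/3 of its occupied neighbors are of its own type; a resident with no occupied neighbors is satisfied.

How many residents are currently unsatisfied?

(1,1)B 0/2 not
(1,2)A 3/4 satisfied
(1,3)A 4/4 satisfied
(1,4)A 3/3 satisfied
(2,1)A 2/4 satisfied
(2,3)A 6/7 satisfied
(2,4)A 4/5 satisfied
(3,1)B 0/4 not
(3,2)A 4/6 satisfied
(3,3)B 0/6 not
(3,4)A 3/4 satisfied
(4,1)A 3/4 satisfied
(4,2)A 3/5 satisfied
(4,4)A 1/2 satisfied
(5,1)A 2/2 satisfied
Unsatisfied: (1,1), (3,1), (3,3) — 3 in total.

3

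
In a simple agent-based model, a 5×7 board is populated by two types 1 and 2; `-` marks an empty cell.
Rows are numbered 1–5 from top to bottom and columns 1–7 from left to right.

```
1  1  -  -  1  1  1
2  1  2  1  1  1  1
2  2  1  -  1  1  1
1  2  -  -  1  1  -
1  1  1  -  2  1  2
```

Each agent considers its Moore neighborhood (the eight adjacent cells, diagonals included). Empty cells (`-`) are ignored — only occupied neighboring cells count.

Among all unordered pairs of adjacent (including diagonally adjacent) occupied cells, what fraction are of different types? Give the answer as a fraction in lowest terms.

11/34

Scan each occupied cell's neighbors to the right and below (and the two forward diagonals) so each pair is counted once.
From row 1: 3 unlike of 16 pairs (running 3/16).
From row 2: 6 unlike of 22 pairs (running 9/38).
From row 3: 4 unlike of 14 pairs (running 13/52).
From row 4: 7 unlike of 12 pairs (running 20/64).
From row 5: 2 unlike of 4 pairs (running 22/68).
Total adjacent occupied pairs: 68; unlike-type pairs: 22.
22/68 reduces to 11/34.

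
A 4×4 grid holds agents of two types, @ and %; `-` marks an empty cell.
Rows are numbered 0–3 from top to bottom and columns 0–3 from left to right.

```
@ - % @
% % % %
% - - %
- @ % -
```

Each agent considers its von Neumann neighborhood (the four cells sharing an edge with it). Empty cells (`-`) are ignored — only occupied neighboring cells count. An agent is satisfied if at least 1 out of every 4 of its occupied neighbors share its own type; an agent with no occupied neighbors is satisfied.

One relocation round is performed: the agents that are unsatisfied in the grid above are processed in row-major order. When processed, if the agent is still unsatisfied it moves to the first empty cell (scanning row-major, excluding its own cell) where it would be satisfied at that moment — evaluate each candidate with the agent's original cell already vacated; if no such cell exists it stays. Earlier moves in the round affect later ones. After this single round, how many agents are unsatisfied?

Initially unsatisfied (in order): (0,0), (0,3), (3,1), (3,2).
  (0,0) → (2,1).
  (0,3) → (2,2).
  (3,1): now satisfied by earlier moves; stays.
  (3,2) → (0,0).
Resulting grid:
% - % -
% % % %
% @ @ %
- @ - -
All satisfied now.

0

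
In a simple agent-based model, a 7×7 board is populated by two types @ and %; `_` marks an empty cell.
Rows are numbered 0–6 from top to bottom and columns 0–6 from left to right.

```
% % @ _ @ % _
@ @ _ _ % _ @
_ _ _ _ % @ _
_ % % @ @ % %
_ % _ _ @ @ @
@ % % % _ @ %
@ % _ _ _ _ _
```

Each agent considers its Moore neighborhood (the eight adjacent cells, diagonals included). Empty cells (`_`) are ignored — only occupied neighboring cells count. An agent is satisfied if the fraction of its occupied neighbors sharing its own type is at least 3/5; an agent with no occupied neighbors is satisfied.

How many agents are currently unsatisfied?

(0,0)% 1/3 not
(0,1)% 1/4 not
(0,2)@ 1/2 not
(0,4)@ 0/2 not
(0,5)% 1/3 not
(1,0)@ 1/3 not
(1,1)@ 2/4 not
(1,4)% 2/4 not
(1,6)@ 1/2 not
(2,4)% 2/5 not
(2,5)@ 2/6 not
(3,1)% 2/2 satisfied
(3,2)% 2/3 satisfied
(3,3)@ 2/4 not
(3,4)@ 4/6 satisfied
(3,5)% 2/7 not
(3,6)% 1/4 not
(4,1)% 4/5 satisfied
(4,4)@ 4/6 satisfied
(4,5)@ 4/7 not
(4,6)@ 2/5 not
(5,0)@ 1/4 not
(5,1)% 3/5 satisfied
(5,2)% 4/4 satisfied
(5,3)% 1/2 not
(5,5)@ 3/4 satisfied
(5,6)% 0/3 not
(6,0)@ 1/3 not
(6,1)% 2/4 not
Unsatisfied: (0,0), (0,1), (0,2), (0,4), (0,5), (1,0), (1,1), (1,4), (1,6), (2,4), (2,5), (3,3), (3,5), (3,6), (4,5), (4,6), (5,0), (5,3), (5,6), (6,0), (6,1) — 21 in total.

21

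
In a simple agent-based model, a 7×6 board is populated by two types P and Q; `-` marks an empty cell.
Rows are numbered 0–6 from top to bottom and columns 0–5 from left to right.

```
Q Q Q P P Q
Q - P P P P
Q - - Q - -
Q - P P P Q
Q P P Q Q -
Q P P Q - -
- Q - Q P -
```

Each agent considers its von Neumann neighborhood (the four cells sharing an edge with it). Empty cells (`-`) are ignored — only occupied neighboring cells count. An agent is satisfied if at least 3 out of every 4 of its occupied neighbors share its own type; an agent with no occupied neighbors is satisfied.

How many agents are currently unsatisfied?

Row 0: (0,0)Q 2/2 satisfied · (0,1)Q 2/2 satisfied · (0,2)Q 1/3 not · (0,3)P 2/3 not · (0,4)P 2/3 not · (0,5)Q 0/2 not
Row 1: (1,0)Q 2/2 satisfied · (1,2)P 1/2 not · (1,3)P 3/4 satisfied · (1,4)P 3/3 satisfied · (1,5)P 1/2 not
Row 2: (2,0)Q 2/2 satisfied · (2,3)Q 0/2 not
Row 3: (3,0)Q 2/2 satisfied · (3,2)P 2/2 satisfied · (3,3)P 2/4 not · (3,4)P 1/3 not · (3,5)Q 0/1 not
Row 4: (4,0)Q 2/3 not · (4,1)P 2/3 not · (4,2)P 3/4 satisfied · (4,3)Q 2/4 not · (4,4)Q 1/2 not
Row 5: (5,0)Q 1/2 not · (5,1)P 2/4 not · (5,2)P 2/3 not · (5,3)Q 2/3 not
Row 6: (6,1)Q 0/1 not · (6,3)Q 1/2 not · (6,4)P 0/1 not
Unsatisfied: (0,2), (0,3), (0,4), (0,5), (1,2), (1,5), (2,3), (3,3), (3,4), (3,5), (4,0), (4,1), (4,3), (4,4), (5,0), (5,1), (5,2), (5,3), (6,1), (6,3), (6,4) — 21 in total.

21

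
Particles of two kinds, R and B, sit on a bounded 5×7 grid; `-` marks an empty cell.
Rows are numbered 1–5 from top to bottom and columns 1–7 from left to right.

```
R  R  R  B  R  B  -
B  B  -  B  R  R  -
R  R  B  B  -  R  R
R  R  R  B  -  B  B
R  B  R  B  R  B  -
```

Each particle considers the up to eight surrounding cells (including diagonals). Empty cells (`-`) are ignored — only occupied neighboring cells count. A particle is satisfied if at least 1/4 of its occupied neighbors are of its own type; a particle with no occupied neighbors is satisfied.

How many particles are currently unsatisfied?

4

Row 1: (1,1)R 1/3 satisfied · (1,2)R 2/4 satisfied · (1,3)R 1/4 satisfied · (1,4)B 1/4 satisfied · (1,5)R 2/5 satisfied · (1,6)B 0/3 not
Row 2: (2,1)B 1/5 not · (2,2)B 2/7 satisfied · (2,4)B 3/6 satisfied · (2,5)R 3/7 satisfied · (2,6)R 4/5 satisfied
Row 3: (3,1)R 3/5 satisfied · (3,2)R 4/7 satisfied · (3,3)B 4/7 satisfied · (3,4)B 3/5 satisfied · (3,6)R 3/5 satisfied · (3,7)R 2/4 satisfied
Row 4: (4,1)R 4/5 satisfied · (4,2)R 6/8 satisfied · (4,3)R 3/8 satisfied · (4,4)B 3/6 satisfied · (4,6)B 2/5 satisfied · (4,7)B 2/4 satisfied
Row 5: (5,1)R 2/3 satisfied · (5,2)B 0/5 not · (5,3)R 2/5 satisfied · (5,4)B 1/4 satisfied · (5,5)R 0/4 not · (5,6)B 2/3 satisfied
Unsatisfied: (1,6), (2,1), (5,2), (5,5) — 4 in total.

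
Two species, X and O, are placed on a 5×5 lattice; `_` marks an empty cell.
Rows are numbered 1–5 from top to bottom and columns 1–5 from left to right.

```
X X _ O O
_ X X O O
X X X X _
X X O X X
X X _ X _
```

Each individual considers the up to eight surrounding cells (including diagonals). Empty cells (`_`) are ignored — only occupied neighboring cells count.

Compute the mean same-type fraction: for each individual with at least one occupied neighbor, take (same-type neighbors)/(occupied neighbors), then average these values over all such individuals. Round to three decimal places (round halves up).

0.798

(1,1)X 2/2
(1,2)X 3/3
(1,4)O 3/4
(1,5)O 3/3
(2,2)X 6/6
(2,3)X 5/7
(2,4)O 3/6
(2,5)O 3/4
(3,1)X 4/4
(3,2)X 6/7
(3,3)X 6/8
(3,4)X 4/7
(4,1)X 5/5
(4,2)X 6/7
(4,3)O 0/7
(4,4)X 4/5
(4,5)X 3/3
(5,1)X 3/3
(5,2)X 3/4
(5,4)X 2/3
Sum over 20 individuals: 2/2 + 3/3 + 3/4 + 3/3 + 6/6 + 5/7 + 3/6 + 3/4 + 4/4 + 6/7 + 6/8 + 4/7 + 5/5 + 6/7 + 0/7 + 4/5 + 3/3 + 3/3 + 3/4 + 2/3 = 479/30; mean = 479/30 ÷ 20 = 479/600 = 0.798333… → 0.798.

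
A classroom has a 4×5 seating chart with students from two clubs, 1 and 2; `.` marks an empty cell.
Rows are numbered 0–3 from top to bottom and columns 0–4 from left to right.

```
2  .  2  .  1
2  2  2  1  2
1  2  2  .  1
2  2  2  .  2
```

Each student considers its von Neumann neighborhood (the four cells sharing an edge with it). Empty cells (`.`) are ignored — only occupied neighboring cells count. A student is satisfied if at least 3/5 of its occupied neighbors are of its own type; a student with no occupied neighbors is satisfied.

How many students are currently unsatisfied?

7

Row 0: (0,0)2 1/1 ✓ · (0,2)2 1/1 ✓ · (0,4)1 0/1 ✗
Row 1: (1,0)2 2/3 ✓ · (1,1)2 3/3 ✓ · (1,2)2 3/4 ✓ · (1,3)1 0/2 ✗ · (1,4)2 0/3 ✗
Row 2: (2,0)1 0/3 ✗ · (2,1)2 3/4 ✓ · (2,2)2 3/3 ✓ · (2,4)1 0/2 ✗
Row 3: (3,0)2 1/2 ✗ · (3,1)2 3/3 ✓ · (3,2)2 2/2 ✓ · (3,4)2 0/1 ✗
Unsatisfied: (0,4), (1,3), (1,4), (2,0), (2,4), (3,0), (3,4) — 7 in total.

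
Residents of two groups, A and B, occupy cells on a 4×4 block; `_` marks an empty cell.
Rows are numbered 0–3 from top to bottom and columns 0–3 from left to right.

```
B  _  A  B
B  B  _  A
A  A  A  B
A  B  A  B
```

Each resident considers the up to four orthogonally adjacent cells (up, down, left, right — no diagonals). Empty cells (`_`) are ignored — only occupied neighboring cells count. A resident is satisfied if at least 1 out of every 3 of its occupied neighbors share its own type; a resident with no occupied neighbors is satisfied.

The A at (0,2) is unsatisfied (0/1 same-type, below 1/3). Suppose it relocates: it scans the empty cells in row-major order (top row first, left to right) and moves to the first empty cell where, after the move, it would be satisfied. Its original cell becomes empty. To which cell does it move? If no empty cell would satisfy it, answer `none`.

(1,2)

Vacating (0,2). Empty cells in order:
  (0,1): 0/2 same-type → still unsatisfied.
  (1,2): 2/3 same-type → satisfied — stop here.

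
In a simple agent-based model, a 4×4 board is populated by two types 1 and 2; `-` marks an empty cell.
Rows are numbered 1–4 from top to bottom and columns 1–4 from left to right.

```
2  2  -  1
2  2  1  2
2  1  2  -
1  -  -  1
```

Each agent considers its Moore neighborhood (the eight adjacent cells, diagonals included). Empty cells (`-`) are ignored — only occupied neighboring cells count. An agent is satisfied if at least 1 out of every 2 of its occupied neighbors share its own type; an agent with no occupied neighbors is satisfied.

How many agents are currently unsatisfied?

5

(1,1)2 3/3 ok
(1,2)2 3/4 ok
(1,4)1 1/2 ok
(2,1)2 4/5 ok
(2,2)2 5/7 ok
(2,3)1 2/6 unhappy
(2,4)2 1/3 unhappy
(3,1)2 2/4 ok
(3,2)1 2/6 unhappy
(3,3)2 2/5 unhappy
(4,1)1 1/2 ok
(4,4)1 0/1 unhappy
Unsatisfied: (2,3), (2,4), (3,2), (3,3), (4,4) — 5 in total.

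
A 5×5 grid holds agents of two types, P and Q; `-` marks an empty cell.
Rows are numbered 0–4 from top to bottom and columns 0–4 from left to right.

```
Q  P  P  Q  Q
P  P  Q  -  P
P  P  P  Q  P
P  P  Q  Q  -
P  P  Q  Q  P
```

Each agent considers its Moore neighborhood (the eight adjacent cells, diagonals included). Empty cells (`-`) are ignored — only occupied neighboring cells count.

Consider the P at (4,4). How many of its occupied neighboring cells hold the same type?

0

Occupied neighbors of (4,4): (3,3)=Q, (4,3)=Q.
Same type (P): 0 of 2.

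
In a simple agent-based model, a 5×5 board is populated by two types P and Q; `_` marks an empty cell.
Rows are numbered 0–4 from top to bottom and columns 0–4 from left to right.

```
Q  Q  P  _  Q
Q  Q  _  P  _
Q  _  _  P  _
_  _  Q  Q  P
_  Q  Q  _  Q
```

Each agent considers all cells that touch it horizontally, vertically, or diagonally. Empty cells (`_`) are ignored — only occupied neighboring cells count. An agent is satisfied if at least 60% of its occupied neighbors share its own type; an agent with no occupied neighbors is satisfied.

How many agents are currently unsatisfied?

5

(0,0)Q 3/3 ok
(0,1)Q 3/4 ok
(0,2)P 1/3 unhappy
(0,4)Q 0/1 unhappy
(1,0)Q 4/4 ok
(1,1)Q 4/5 ok
(1,3)P 2/3 ok
(2,0)Q 2/2 ok
(2,3)P 2/4 unhappy
(3,2)Q 3/4 ok
(3,3)Q 3/5 ok
(3,4)P 1/3 unhappy
(4,1)Q 2/2 ok
(4,2)Q 3/3 ok
(4,4)Q 1/2 unhappy
Unsatisfied: (0,2), (0,4), (2,3), (3,4), (4,4) — 5 in total.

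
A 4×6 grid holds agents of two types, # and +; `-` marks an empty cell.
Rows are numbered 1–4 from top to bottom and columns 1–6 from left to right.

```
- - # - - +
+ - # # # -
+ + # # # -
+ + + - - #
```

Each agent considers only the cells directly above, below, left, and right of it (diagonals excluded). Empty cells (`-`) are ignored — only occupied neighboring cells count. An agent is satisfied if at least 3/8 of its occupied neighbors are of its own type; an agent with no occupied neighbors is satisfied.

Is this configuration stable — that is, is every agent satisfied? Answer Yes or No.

Yes

Row 1: (1,3)# 1/1 ok · (1,6)+ 0/0 ok
Row 2: (2,1)+ 1/1 ok · (2,3)# 3/3 ok · (2,4)# 3/3 ok · (2,5)# 2/2 ok
Row 3: (3,1)+ 3/3 ok · (3,2)+ 2/3 ok · (3,3)# 2/4 ok · (3,4)# 3/3 ok · (3,5)# 2/2 ok
Row 4: (4,1)+ 2/2 ok · (4,2)+ 3/3 ok · (4,3)+ 1/2 ok · (4,6)# 0/0 ok
All meet the threshold, so the configuration is stable.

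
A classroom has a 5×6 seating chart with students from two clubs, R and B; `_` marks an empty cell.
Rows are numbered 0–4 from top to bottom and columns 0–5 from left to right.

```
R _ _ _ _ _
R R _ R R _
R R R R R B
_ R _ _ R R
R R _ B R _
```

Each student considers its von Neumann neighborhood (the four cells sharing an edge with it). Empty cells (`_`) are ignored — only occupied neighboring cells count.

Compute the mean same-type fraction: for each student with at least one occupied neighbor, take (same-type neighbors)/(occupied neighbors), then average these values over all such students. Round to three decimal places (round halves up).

(0,0)R 1/1
(1,0)R 3/3
(1,1)R 2/2
(1,3)R 2/2
(1,4)R 2/2
(2,0)R 2/2
(2,1)R 4/4
(2,2)R 2/2
(2,3)R 3/3
(2,4)R 3/4
(2,5)B 0/2
(3,1)R 2/2
(3,4)R 3/3
(3,5)R 1/2
(4,0)R 1/1
(4,1)R 2/2
(4,3)B 0/1
(4,4)R 1/2
Sum over 18 students: 1/1 + 3/3 + 2/2 + 2/2 + 2/2 + 2/2 + 4/4 + 2/2 + 3/3 + 3/4 + 0/2 + 2/2 + 3/3 + 1/2 + 1/1 + 2/2 + 0/1 + 1/2 = 59/4; mean = 59/4 ÷ 18 = 59/72 = 0.819444… → 0.819.

0.819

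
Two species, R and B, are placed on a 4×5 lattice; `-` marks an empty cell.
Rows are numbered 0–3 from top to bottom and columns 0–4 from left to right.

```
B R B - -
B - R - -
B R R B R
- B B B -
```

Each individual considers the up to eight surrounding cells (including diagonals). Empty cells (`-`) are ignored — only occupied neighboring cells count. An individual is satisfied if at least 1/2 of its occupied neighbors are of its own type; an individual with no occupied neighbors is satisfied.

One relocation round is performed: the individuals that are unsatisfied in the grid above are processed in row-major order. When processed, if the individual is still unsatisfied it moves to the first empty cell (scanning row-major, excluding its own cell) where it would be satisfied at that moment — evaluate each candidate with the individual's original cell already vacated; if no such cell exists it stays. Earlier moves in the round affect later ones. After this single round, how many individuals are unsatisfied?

0

Initially unsatisfied (in order): (0,1), (0,2), (2,1), (2,2), (2,3), (2,4).
  (0,1) → (0,3).
  (0,2) → (0,1).
  (2,1) → (0,2).
  (2,2) → (0,4).
  (2,3): now satisfied by earlier moves; stays.
  (2,4) → (1,3).
Resulting grid:
B B R R R
B - R R -
B - - B -
- B B B -
All satisfied now.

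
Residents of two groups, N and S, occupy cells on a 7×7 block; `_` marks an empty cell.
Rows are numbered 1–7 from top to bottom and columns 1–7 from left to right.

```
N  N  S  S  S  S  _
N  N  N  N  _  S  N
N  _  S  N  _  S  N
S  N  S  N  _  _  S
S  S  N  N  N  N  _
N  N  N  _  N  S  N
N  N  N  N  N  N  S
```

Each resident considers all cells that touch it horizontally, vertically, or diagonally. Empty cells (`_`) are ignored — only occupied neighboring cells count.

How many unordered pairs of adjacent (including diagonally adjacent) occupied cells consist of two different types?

43

Scan each occupied cell's neighbors to the right and below (and the two forward diagonals) so each pair is counted once.
Row 1: N(1,1)–N(1,2)= N(1,1)–N(2,1)= N(1,1)–N(2,2)= N(1,2)–S(1,3)≠ N(1,2)–N(2,2)= N(1,2)–N(2,3)= N(1,2)–N(2,1)= S(1,3)–S(1,4)= S(1,3)–N(2,3)≠ S(1,3)–N(2,4)≠ S(1,3)–N(2,2)≠ S(1,4)–S(1,5)= S(1,4)–N(2,4)≠ S(1,4)–N(2,3)≠ S(1,5)–S(1,6)= S(1,5)–S(2,6)= S(1,5)–N(2,4)≠ S(1,6)–S(2,6)= S(1,6)–N(2,7)≠  → 8/19 unlike.
Row 2: N(2,1)–N(2,2)= N(2,1)–N(3,1)= N(2,2)–N(2,3)= N(2,2)–S(3,3)≠ N(2,2)–N(3,1)= N(2,3)–N(2,4)= N(2,3)–S(3,3)≠ N(2,3)–N(3,4)= N(2,4)–N(3,4)= N(2,4)–S(3,3)≠ S(2,6)–N(2,7)≠ S(2,6)–S(3,6)= S(2,6)–N(3,7)≠ N(2,7)–N(3,7)= N(2,7)–S(3,6)≠  → 6/15 unlike.
Row 3: N(3,1)–S(4,1)≠ N(3,1)–N(4,2)= S(3,3)–N(3,4)≠ S(3,3)–S(4,3)= S(3,3)–N(4,4)≠ S(3,3)–N(4,2)≠ N(3,4)–N(4,4)= N(3,4)–S(4,3)≠ S(3,6)–N(3,7)≠ S(3,6)–S(4,7)= N(3,7)–S(4,7)≠  → 7/11 unlike.
Row 4: S(4,1)–N(4,2)≠ S(4,1)–S(5,1)= S(4,1)–S(5,2)= N(4,2)–S(4,3)≠ N(4,2)–S(5,2)≠ N(4,2)–N(5,3)= N(4,2)–S(5,1)≠ S(4,3)–N(4,4)≠ S(4,3)–N(5,3)≠ S(4,3)–N(5,4)≠ S(4,3)–S(5,2)= N(4,4)–N(5,4)= N(4,4)–N(5,5)= N(4,4)–N(5,3)= S(4,7)–N(5,6)≠  → 8/15 unlike.
Row 5: S(5,1)–S(5,2)= S(5,1)–N(6,1)≠ S(5,1)–N(6,2)≠ S(5,2)–N(5,3)≠ S(5,2)–N(6,2)≠ S(5,2)–N(6,3)≠ S(5,2)–N(6,1)≠ N(5,3)–N(5,4)= N(5,3)–N(6,3)= N(5,3)–N(6,2)= N(5,4)–N(5,5)= N(5,4)–N(6,5)= N(5,4)–N(6,3)= N(5,5)–N(5,6)= N(5,5)–N(6,5)= N(5,5)–S(6,6)≠ N(5,6)–S(6,6)≠ N(5,6)–N(6,7)= N(5,6)–N(6,5)=  → 8/19 unlike.
Row 6: N(6,1)–N(6,2)= N(6,1)–N(7,1)= N(6,1)–N(7,2)= N(6,2)–N(6,3)= N(6,2)–N(7,2)= N(6,2)–N(7,3)= N(6,2)–N(7,1)= N(6,3)–N(7,3)= N(6,3)–N(7,4)= N(6,3)–N(7,2)= N(6,5)–S(6,6)≠ N(6,5)–N(7,5)= N(6,5)–N(7,6)= N(6,5)–N(7,4)= S(6,6)–N(6,7)≠ S(6,6)–N(7,6)≠ S(6,6)–S(7,7)= S(6,6)–N(7,5)≠ N(6,7)–S(7,7)≠ N(6,7)–N(7,6)=  → 5/20 unlike.
Row 7: N(7,1)–N(7,2)= N(7,2)–N(7,3)= N(7,3)–N(7,4)= N(7,4)–N(7,5)= N(7,5)–N(7,6)= N(7,6)–S(7,7)≠  → 1/6 unlike.
Total adjacent occupied pairs: 105; unlike-type pairs: 43.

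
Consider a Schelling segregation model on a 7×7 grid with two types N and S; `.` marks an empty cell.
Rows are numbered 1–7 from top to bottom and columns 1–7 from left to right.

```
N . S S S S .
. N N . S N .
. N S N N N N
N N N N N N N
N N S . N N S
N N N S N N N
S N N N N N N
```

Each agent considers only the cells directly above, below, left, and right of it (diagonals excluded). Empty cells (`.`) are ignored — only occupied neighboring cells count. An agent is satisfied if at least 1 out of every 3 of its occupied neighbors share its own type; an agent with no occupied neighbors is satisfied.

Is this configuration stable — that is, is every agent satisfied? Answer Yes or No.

No

(1,1)N 0/0 ok
(1,3)S 1/2 ok
(1,4)S 2/2 ok
(1,5)S 3/3 ok
(1,6)S 1/2 ok
(2,2)N 2/2 ok
(2,3)N 1/3 ok
(2,5)S 1/3 ok
(2,6)N 1/3 ok
(3,2)N 2/3 ok
(3,3)S 0/4 unhappy
(3,4)N 2/3 ok
(3,5)N 3/4 ok
(3,6)N 4/4 ok
(3,7)N 2/2 ok
(4,1)N 2/2 ok
(4,2)N 4/4 ok
(4,3)N 2/4 ok
(4,4)N 3/3 ok
(4,5)N 4/4 ok
(4,6)N 4/4 ok
(4,7)N 2/3 ok
(5,1)N 3/3 ok
(5,2)N 3/4 ok
(5,3)S 0/3 unhappy
(5,5)N 3/3 ok
(5,6)N 3/4 ok
(5,7)S 0/3 unhappy
(6,1)N 2/3 ok
(6,2)N 4/4 ok
(6,3)N 2/4 ok
(6,4)S 0/3 unhappy
(6,5)N 3/4 ok
(6,6)N 4/4 ok
(6,7)N 2/3 ok
(7,1)S 0/2 unhappy
(7,2)N 2/3 ok
(7,3)N 3/3 ok
(7,4)N 2/3 ok
(7,5)N 3/3 ok
(7,6)N 3/3 ok
(7,7)N 2/2 ok
For instance (3,3) has only 0/4 same-type neighbors, below 1/3.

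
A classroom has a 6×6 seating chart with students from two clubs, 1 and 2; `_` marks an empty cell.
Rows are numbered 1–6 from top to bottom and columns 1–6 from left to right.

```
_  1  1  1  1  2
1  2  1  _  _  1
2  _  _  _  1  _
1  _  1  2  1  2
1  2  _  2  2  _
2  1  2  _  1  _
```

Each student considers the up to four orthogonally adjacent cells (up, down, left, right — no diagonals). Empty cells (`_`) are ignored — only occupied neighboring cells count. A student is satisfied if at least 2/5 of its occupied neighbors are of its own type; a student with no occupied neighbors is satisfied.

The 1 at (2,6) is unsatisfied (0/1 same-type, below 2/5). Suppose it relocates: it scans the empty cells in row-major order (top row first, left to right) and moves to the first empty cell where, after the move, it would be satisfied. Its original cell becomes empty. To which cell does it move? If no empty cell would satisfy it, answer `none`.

Vacating (2,6). Empty cells in order:
  (1,1): 2/2 same-type → satisfied — stop here.

(1,1)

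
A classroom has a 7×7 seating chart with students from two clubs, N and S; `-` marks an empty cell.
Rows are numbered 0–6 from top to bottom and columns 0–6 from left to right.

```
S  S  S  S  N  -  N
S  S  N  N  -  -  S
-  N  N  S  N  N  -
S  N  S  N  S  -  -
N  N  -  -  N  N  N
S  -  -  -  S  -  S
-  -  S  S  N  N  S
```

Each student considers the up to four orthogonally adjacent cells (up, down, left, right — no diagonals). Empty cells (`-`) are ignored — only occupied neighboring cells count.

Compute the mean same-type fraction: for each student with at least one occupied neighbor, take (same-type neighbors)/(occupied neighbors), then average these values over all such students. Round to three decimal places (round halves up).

(0,0)S 2/2
(0,1)S 3/3
(0,2)S 2/3
(0,3)S 1/3
(0,4)N 0/1
(0,6)N 0/1
(1,0)S 2/2
(1,1)S 2/4
(1,2)N 2/4
(1,3)N 1/3
(1,6)S 0/1
(2,1)N 2/3
(2,2)N 2/4
(2,3)S 0/4
(2,4)N 1/3
(2,5)N 1/1
(3,0)S 0/2
(3,1)N 2/4
(3,2)S 0/3
(3,3)N 0/3
(3,4)S 0/3
(4,0)N 1/3
(4,1)N 2/2
(4,4)N 1/3
(4,5)N 2/2
(4,6)N 1/2
(5,0)S 0/1
(5,4)S 0/2
(5,6)S 1/2
(6,2)S 1/1
(6,3)S 1/2
(6,4)N 1/3
(6,5)N 1/2
(6,6)S 1/2
Sum over 34 students: 2/2 + 3/3 + 2/3 + 1/3 + 0/1 + 0/1 + 2/2 + 2/4 + 2/4 + 1/3 + 0/1 + 2/3 + 2/4 + 0/4 + 1/3 + 1/1 + 0/2 + 2/4 + 0/3 + 0/3 + 0/3 + 1/3 + 2/2 + 1/3 + 2/2 + 1/2 + 0/1 + 0/2 + 1/2 + 1/1 + 1/2 + 1/3 + 1/2 + 1/2 = 89/6; mean = 89/6 ÷ 34 = 89/204 = 0.436274… → 0.436.

0.436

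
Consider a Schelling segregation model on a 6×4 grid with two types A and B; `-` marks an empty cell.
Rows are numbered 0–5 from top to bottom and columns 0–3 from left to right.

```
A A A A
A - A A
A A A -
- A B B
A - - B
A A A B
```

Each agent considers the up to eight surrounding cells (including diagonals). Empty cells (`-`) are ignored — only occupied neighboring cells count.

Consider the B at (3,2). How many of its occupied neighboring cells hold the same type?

Occupied neighbors of (3,2): (2,1)=A, (2,2)=A, (3,1)=A, (3,3)=B, (4,3)=B.
Same type (B): 2 of 5.

2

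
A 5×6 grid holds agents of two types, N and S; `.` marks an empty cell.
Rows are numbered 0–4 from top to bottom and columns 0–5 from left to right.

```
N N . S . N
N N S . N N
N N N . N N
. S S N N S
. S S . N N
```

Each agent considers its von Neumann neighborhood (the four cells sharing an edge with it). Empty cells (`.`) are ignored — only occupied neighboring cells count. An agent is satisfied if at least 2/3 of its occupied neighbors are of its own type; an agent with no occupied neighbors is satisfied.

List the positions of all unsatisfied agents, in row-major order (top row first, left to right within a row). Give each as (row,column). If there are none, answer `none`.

(1,2), (2,2), (3,2), (3,3), (3,5), (4,5)

Row 0: (0,0)N 2/2 satisfied · (0,1)N 2/2 satisfied · (0,3)S 0/0 satisfied · (0,5)N 1/1 satisfied
Row 1: (1,0)N 3/3 satisfied · (1,1)N 3/4 satisfied · (1,2)S 0/2 not · (1,4)N 2/2 satisfied · (1,5)N 3/3 satisfied
Row 2: (2,0)N 2/2 satisfied · (2,1)N 3/4 satisfied · (2,2)N 1/3 not · (2,4)N 3/3 satisfied · (2,5)N 2/3 satisfied
Row 3: (3,1)S 2/3 satisfied · (3,2)S 2/4 not · (3,3)N 1/2 not · (3,4)N 3/4 satisfied · (3,5)S 0/3 not
Row 4: (4,1)S 2/2 satisfied · (4,2)S 2/2 satisfied · (4,4)N 2/2 satisfied · (4,5)N 1/2 not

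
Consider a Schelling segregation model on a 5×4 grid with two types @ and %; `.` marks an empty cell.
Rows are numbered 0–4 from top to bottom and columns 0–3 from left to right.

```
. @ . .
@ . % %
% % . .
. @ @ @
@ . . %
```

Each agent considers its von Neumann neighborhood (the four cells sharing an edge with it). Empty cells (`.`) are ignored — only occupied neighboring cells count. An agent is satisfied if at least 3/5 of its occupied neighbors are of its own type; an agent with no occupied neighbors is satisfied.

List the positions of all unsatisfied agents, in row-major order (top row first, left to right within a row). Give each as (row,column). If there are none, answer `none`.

Row 0: (0,1)@ 0/0 ✓
Row 1: (1,0)@ 0/1 ✗ · (1,2)% 1/1 ✓ · (1,3)% 1/1 ✓
Row 2: (2,0)% 1/2 ✗ · (2,1)% 1/2 ✗
Row 3: (3,1)@ 1/2 ✗ · (3,2)@ 2/2 ✓ · (3,3)@ 1/2 ✗
Row 4: (4,0)@ 0/0 ✓ · (4,3)% 0/1 ✗

(1,0), (2,0), (2,1), (3,1), (3,3), (4,3)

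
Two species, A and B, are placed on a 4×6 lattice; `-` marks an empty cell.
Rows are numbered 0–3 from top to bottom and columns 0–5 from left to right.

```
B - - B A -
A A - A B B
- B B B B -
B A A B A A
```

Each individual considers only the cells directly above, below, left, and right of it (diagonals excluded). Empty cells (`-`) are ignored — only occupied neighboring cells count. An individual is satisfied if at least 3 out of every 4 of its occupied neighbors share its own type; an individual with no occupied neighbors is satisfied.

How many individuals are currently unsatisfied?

15

(0,0)B 0/1 ✗
(0,3)B 0/2 ✗
(0,4)A 0/2 ✗
(1,0)A 1/2 ✗
(1,1)A 1/2 ✗
(1,3)A 0/3 ✗
(1,4)B 2/4 ✗
(1,5)B 1/1 ✓
(2,1)B 1/3 ✗
(2,2)B 2/3 ✗
(2,3)B 3/4 ✓
(2,4)B 2/3 ✗
(3,0)B 0/1 ✗
(3,1)A 1/3 ✗
(3,2)A 1/3 ✗
(3,3)B 1/3 ✗
(3,4)A 1/3 ✗
(3,5)A 1/1 ✓
Unsatisfied: (0,0), (0,3), (0,4), (1,0), (1,1), (1,3), (1,4), (2,1), (2,2), (2,4), (3,0), (3,1), (3,2), (3,3), (3,4) — 15 in total.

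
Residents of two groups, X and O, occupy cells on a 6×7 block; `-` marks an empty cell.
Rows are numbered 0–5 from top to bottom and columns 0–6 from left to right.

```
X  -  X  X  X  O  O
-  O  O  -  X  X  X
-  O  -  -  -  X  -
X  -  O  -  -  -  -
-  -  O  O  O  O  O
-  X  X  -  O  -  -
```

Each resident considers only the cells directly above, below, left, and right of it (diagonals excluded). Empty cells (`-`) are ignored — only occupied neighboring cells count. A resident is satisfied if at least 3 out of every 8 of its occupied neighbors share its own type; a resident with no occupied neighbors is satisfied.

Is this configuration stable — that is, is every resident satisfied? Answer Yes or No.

(0,0)X 0/0 satisfied
(0,2)X 1/2 satisfied
(0,3)X 2/2 satisfied
(0,4)X 2/3 satisfied
(0,5)O 1/3 not
(0,6)O 1/2 satisfied
(1,1)O 2/2 satisfied
(1,2)O 1/2 satisfied
(1,4)X 2/2 satisfied
(1,5)X 3/4 satisfied
(1,6)X 1/2 satisfied
(2,1)O 1/1 satisfied
(2,5)X 1/1 satisfied
(3,0)X 0/0 satisfied
(3,2)O 1/1 satisfied
(4,2)O 2/3 satisfied
(4,3)O 2/2 satisfied
(4,4)O 3/3 satisfied
(4,5)O 2/2 satisfied
(4,6)O 1/1 satisfied
(5,1)X 1/1 satisfied
(5,2)X 1/2 satisfied
(5,4)O 1/1 satisfied
For instance (0,5) has only 1/3 same-type neighbors, below 3/8.

No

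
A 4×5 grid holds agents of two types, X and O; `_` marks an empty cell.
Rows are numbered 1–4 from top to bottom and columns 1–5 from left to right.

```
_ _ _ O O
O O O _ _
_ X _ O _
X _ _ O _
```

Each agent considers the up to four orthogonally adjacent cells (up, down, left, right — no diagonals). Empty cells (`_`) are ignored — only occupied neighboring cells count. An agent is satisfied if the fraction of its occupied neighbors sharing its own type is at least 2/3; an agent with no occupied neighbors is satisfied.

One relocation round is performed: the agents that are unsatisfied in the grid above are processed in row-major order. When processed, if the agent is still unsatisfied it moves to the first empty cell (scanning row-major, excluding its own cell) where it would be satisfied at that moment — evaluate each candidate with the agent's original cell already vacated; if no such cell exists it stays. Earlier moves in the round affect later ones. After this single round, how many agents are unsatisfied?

Initially unsatisfied (in order): (3,2).
  (3,2) → (4,2).
Resulting grid:
_ _ _ O O
O O O _ _
_ _ _ O _
X X _ O _
All satisfied now.

0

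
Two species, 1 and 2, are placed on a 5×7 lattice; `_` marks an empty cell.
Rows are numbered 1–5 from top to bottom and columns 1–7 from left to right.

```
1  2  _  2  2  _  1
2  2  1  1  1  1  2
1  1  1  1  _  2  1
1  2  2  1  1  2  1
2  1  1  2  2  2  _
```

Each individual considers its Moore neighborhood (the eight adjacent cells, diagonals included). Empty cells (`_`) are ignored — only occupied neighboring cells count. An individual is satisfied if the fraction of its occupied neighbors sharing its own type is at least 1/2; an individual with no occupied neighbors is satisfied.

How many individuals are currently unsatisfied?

Row 1: (1,1)1 0/3 not · (1,2)2 2/4 satisfied · (1,4)2 1/4 not · (1,5)2 1/4 not · (1,7)1 1/2 satisfied
Row 2: (2,1)2 2/5 not · (2,2)2 2/7 not · (2,3)1 4/7 satisfied · (2,4)1 4/6 satisfied · (2,5)1 3/6 satisfied · (2,6)1 3/6 satisfied · (2,7)2 1/4 not
Row 3: (3,1)1 2/5 not · (3,2)1 4/8 satisfied · (3,3)1 5/8 satisfied · (3,4)1 6/7 satisfied · (3,6)2 2/7 not · (3,7)1 2/5 not
Row 4: (4,1)1 3/5 satisfied · (4,2)2 2/8 not · (4,3)2 2/8 not · (4,4)1 4/7 satisfied · (4,5)1 2/7 not · (4,6)2 3/6 satisfied · (4,7)1 1/4 not
Row 5: (5,1)2 1/3 not · (5,2)1 2/5 not · (5,3)1 2/5 not · (5,4)2 2/5 not · (5,5)2 3/5 satisfied · (5,6)2 2/4 satisfied
Unsatisfied: (1,1), (1,4), (1,5), (2,1), (2,2), (2,7), (3,1), (3,6), (3,7), (4,2), (4,3), (4,5), (4,7), (5,1), (5,2), (5,3), (5,4) — 17 in total.

17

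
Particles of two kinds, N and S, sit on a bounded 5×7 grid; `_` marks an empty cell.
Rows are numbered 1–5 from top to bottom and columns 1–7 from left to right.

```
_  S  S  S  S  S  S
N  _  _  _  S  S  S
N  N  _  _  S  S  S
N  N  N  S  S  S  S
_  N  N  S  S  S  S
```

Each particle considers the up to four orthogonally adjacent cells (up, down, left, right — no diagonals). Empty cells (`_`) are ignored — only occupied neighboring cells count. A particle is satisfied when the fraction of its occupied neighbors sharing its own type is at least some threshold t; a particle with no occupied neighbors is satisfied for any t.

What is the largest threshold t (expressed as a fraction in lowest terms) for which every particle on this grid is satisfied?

2/3

Row 1: (1,2)S 1/1 · (1,3)S 2/2 · (1,4)S 2/2 · (1,5)S 3/3 · (1,6)S 3/3 · (1,7)S 2/2
Row 2: (2,1)N 1/1 · (2,5)S 3/3 · (2,6)S 4/4 · (2,7)S 3/3
Row 3: (3,1)N 3/3 · (3,2)N 2/2 · (3,5)S 3/3 · (3,6)S 4/4 · (3,7)S 3/3
Row 4: (4,1)N 2/2 · (4,2)N 4/4 · (4,3)N 2/3 · (4,4)S 2/3 · (4,5)S 4/4 · (4,6)S 4/4 · (4,7)S 3/3
Row 5: (5,2)N 2/2 · (5,3)N 2/3 · (5,4)S 2/3 · (5,5)S 3/3 · (5,6)S 3/3 · (5,7)S 2/2
The smallest same-type fraction is 2/3 at (4,3), which reduces to 2/3. Any threshold above that leaves this particle unsatisfied.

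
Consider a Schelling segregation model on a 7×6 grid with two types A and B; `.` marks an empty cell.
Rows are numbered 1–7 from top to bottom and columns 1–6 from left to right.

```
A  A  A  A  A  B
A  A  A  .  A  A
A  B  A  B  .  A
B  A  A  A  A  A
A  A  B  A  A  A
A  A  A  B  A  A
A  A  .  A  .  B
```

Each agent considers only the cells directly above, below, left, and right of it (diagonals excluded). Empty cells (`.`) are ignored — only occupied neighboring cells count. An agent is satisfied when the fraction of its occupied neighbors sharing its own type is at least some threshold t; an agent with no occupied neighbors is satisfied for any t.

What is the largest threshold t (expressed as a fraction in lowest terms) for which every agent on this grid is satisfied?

Row 1: (1,1)A 2/2 · (1,2)A 3/3 · (1,3)A 3/3 · (1,4)A 2/2 · (1,5)A 2/3 · (1,6)B 0/2
Row 2: (2,1)A 3/3 · (2,2)A 3/4 · (2,3)A 3/3 · (2,5)A 2/2 · (2,6)A 2/3
Row 3: (3,1)A 1/3 · (3,2)B 0/4 · (3,3)A 2/4 · (3,4)B 0/2 · (3,6)A 2/2
Row 4: (4,1)B 0/3 · (4,2)A 2/4 · (4,3)A 3/4 · (4,4)A 3/4 · (4,5)A 3/3 · (4,6)A 3/3
Row 5: (5,1)A 2/3 · (5,2)A 3/4 · (5,3)B 0/4 · (5,4)A 2/4 · (5,5)A 4/4 · (5,6)A 3/3
Row 6: (6,1)A 3/3 · (6,2)A 4/4 · (6,3)A 1/3 · (6,4)B 0/4 · (6,5)A 2/3 · (6,6)A 2/3
Row 7: (7,1)A 2/2 · (7,2)A 2/2 · (7,4)A 0/1 · (7,6)B 0/1
The smallest same-type fraction is 0/2 at (1,6), which reduces to 0/1. Any threshold above that leaves this agent unsatisfied.

0/1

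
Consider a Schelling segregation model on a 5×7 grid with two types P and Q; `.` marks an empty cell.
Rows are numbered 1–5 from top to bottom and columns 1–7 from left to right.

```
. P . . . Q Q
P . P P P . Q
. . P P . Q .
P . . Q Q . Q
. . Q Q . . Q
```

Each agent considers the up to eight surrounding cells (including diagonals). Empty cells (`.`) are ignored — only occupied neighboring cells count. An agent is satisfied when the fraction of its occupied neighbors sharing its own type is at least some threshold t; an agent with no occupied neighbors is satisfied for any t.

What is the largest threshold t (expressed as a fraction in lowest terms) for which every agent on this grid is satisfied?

1/2

(1,2)P 2/2
(1,6)Q 2/3
(1,7)Q 2/2
(2,1)P 1/1
(2,3)P 4/4
(2,4)P 4/4
(2,5)P 2/4
(2,7)Q 3/3
(3,3)P 3/4
(3,4)P 4/6
(3,6)Q 3/4
(4,1)P — no occupied neighbors
(4,4)Q 3/5
(4,5)Q 3/4
(4,7)Q 2/2
(5,3)Q 2/2
(5,4)Q 3/3
(5,7)Q 1/1
The smallest same-type fraction is 2/4 at (2,5), which reduces to 1/2. Any threshold above that leaves this agent unsatisfied.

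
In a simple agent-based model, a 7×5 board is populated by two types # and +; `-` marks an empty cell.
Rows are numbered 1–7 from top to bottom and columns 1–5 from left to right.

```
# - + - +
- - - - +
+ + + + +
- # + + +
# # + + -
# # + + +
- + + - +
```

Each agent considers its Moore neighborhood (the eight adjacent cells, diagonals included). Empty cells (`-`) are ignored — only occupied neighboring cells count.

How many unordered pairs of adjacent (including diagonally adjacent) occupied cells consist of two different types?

13

Scan each occupied cell's neighbors to the right and below (and the two forward diagonals) so each pair is counted once.
From row 1: 0 unlike of 1 pairs (running 0/1).
From row 2: 0 unlike of 2 pairs (running 0/3).
From row 3: 3 unlike of 15 pairs (running 3/18).
From row 4: 3 unlike of 12 pairs (running 6/30).
From row 5: 3 unlike of 14 pairs (running 9/44).
From row 6: 4 unlike of 12 pairs (running 13/56).
From row 7: 0 unlike of 1 pairs (running 13/57).
Total adjacent occupied pairs: 57; unlike-type pairs: 13.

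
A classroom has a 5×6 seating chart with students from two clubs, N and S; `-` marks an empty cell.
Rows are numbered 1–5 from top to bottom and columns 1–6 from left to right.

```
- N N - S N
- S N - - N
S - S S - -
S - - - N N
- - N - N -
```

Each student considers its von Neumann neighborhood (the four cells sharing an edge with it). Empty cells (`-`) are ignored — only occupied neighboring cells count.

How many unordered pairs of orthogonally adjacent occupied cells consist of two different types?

Scan each occupied cell's neighbors to the right and below so each pair is counted once.
Row 1: N(1,2)–N(1,3)= N(1,2)–S(2,2)≠ N(1,3)–N(2,3)= S(1,5)–N(1,6)≠ N(1,6)–N(2,6)=  → 2/5 unlike.
Row 2: S(2,2)–N(2,3)≠ N(2,3)–S(3,3)≠  → 2/2 unlike.
Row 3: S(3,1)–S(4,1)= S(3,3)–S(3,4)=  → 0/2 unlike.
Row 4: N(4,5)–N(4,6)= N(4,5)–N(5,5)=  → 0/2 unlike.
Total adjacent occupied pairs: 11; unlike-type pairs: 4.

4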